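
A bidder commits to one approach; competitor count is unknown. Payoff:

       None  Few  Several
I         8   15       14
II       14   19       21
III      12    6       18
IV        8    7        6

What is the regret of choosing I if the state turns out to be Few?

Best payoff under Few is 19.
Regret = 19 − 15 = 4.

4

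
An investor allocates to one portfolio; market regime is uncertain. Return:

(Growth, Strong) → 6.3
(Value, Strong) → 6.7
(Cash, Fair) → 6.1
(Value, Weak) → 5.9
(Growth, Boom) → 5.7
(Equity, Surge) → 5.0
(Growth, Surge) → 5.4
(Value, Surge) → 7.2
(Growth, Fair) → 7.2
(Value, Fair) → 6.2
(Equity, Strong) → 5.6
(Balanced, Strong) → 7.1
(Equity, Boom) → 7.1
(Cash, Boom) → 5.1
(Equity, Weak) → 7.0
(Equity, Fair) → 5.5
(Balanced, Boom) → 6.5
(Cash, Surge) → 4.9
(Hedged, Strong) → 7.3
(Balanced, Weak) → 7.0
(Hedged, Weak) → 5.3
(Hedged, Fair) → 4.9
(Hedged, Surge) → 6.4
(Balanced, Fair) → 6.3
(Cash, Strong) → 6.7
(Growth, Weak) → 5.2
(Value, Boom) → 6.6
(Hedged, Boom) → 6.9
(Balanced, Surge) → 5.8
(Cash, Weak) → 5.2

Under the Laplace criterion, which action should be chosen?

Balanced

Row averages: Hedged=6.16, Equity=6.04, Growth=5.96, Value=6.52, Balanced=6.54, Cash=5.6
Highest average = 6.54 → Balanced.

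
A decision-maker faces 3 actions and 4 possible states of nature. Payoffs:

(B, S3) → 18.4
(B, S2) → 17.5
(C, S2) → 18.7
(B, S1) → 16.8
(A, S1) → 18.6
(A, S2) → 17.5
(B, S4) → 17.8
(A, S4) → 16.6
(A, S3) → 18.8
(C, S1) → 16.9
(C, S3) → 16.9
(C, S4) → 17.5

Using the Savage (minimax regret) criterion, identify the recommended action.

A

Column bests: S1=18.6, S2=18.7, S3=18.8, S4=17.8.
A regrets: 0.0, 1.2, 0.0, 1.2 → max 1.2
B regrets: 1.8, 1.2, 0.4, 0.0 → max 1.8
C regrets: 1.7, 0.0, 1.9, 0.3 → max 1.9
Smallest max regret = 1.2 → A.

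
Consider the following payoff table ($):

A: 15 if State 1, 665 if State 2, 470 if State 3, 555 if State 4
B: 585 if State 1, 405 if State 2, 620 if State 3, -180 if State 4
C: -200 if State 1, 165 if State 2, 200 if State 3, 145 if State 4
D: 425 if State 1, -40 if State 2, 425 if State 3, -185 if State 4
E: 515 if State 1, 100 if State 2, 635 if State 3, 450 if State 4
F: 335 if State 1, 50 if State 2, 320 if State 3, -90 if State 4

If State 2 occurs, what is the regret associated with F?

615

Best payoff under State 2 is 665.
Regret = 665 − 50 = 615.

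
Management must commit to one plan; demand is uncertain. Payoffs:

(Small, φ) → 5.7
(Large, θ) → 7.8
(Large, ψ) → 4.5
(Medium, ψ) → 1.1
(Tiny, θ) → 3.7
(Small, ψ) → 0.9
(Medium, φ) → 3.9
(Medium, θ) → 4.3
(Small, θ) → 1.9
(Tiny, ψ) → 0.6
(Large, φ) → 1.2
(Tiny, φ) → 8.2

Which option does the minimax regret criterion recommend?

Column bests: θ=7.8, φ=8.2, ψ=4.5.
Tiny regrets: 4.1, 0.0, 3.9 → max 4.1
Small regrets: 5.9, 2.5, 3.6 → max 5.9
Medium regrets: 3.5, 4.3, 3.4 → max 4.3
Large regrets: 0.0, 7.0, 0.0 → max 7.0
Smallest max regret = 4.1 → Tiny.

Tiny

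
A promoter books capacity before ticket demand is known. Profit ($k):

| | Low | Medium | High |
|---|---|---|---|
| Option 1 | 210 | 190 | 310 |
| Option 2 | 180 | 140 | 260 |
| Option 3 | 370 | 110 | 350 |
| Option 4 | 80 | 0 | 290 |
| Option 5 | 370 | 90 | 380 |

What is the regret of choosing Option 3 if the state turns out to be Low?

0

Best payoff under Low is 370.
Regret = 370 − 370 = 0.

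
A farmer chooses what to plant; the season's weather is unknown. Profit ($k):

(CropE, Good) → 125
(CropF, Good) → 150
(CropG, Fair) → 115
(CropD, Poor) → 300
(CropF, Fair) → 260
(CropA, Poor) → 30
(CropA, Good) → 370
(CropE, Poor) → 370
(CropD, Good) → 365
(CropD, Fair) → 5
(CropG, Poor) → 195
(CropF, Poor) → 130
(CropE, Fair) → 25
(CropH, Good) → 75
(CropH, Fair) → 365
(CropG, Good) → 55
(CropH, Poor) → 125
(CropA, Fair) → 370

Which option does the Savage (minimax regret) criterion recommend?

Column bests: Poor=370, Fair=370, Good=370.
CropE regrets: 0, 345, 245 → max 345
CropD regrets: 70, 365, 5 → max 365
CropG regrets: 175, 255, 315 → max 315
CropF regrets: 240, 110, 220 → max 240
CropH regrets: 245, 5, 295 → max 295
CropA regrets: 340, 0, 0 → max 340
Smallest max regret = 240 → CropF.

CropF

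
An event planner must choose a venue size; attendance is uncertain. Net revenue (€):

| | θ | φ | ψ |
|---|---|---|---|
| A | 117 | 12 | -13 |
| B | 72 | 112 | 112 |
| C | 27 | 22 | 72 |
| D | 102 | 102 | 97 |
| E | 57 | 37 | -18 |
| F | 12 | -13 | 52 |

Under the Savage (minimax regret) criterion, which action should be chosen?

Column bests: θ=117, φ=112, ψ=112.
A regrets: 0, 100, 125 → max 125
B regrets: 45, 0, 0 → max 45
C regrets: 90, 90, 40 → max 90
D regrets: 15, 10, 15 → max 15
E regrets: 60, 75, 130 → max 130
F regrets: 105, 125, 60 → max 125
Smallest max regret = 15 → D.

D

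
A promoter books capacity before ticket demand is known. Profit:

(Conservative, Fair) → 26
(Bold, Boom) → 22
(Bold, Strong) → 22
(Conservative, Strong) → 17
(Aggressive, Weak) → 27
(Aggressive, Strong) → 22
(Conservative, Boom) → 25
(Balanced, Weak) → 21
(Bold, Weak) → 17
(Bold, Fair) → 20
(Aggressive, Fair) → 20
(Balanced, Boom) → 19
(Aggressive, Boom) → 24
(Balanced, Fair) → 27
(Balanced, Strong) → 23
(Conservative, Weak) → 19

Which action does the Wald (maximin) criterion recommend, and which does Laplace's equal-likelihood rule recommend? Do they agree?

maximin → Aggressive; laplace → Aggressive (agree)

Row minima: Conservative=17, Balanced=19, Aggressive=20, Bold=17
Best worst-case = 20 → Aggressive.
Row averages: Conservative=21.75, Balanced=22.5, Aggressive=23.25, Bold=20.25
Highest average = 23.25 → Aggressive.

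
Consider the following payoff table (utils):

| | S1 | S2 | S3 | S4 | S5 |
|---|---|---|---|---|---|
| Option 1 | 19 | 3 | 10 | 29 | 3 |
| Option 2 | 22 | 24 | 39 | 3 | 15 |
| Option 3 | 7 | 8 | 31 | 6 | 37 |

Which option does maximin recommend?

Row minima: Option 1=3, Option 2=3, Option 3=6
Best worst-case = 6 → Option 3.

Option 3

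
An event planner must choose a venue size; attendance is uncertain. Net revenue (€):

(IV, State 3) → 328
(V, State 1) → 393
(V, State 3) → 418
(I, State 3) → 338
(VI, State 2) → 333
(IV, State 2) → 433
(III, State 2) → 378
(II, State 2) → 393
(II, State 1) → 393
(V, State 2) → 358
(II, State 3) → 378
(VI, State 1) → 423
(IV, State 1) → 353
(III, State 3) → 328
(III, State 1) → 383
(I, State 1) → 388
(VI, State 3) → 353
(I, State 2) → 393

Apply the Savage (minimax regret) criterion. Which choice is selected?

II

Column bests: State 1=423, State 2=433, State 3=418.
I regrets: 35, 40, 80 → max 80
II regrets: 30, 40, 40 → max 40
III regrets: 40, 55, 90 → max 90
IV regrets: 70, 0, 90 → max 90
V regrets: 30, 75, 0 → max 75
VI regrets: 0, 100, 65 → max 100
Smallest max regret = 40 → II.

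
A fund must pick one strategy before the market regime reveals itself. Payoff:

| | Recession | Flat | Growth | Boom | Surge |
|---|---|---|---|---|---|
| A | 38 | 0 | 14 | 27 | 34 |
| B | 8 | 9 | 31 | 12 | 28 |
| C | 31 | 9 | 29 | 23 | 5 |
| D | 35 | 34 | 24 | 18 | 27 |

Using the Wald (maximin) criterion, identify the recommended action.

Row minima: A=0, B=8, C=5, D=18
Best worst-case = 18 → D.

D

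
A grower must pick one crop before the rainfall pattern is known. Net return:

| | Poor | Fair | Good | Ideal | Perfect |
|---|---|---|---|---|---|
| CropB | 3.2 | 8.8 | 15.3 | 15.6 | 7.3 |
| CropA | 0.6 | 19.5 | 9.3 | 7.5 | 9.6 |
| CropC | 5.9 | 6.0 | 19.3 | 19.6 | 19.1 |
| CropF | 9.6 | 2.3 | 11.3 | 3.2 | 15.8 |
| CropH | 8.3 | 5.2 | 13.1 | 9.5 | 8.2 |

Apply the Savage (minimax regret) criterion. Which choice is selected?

Column bests: Poor=9.6, Fair=19.5, Good=19.3, Ideal=19.6, Perfect=19.1.
CropB regrets: 6.4, 10.7, 4.0, 4.0, 11.8 → max 11.8
CropA regrets: 9.0, 0.0, 10.0, 12.1, 9.5 → max 12.1
CropC regrets: 3.7, 13.5, 0.0, 0.0, 0.0 → max 13.5
CropF regrets: 0.0, 17.2, 8.0, 16.4, 3.3 → max 17.2
CropH regrets: 1.3, 14.3, 6.2, 10.1, 10.9 → max 14.3
Smallest max regret = 11.8 → CropB.

CropB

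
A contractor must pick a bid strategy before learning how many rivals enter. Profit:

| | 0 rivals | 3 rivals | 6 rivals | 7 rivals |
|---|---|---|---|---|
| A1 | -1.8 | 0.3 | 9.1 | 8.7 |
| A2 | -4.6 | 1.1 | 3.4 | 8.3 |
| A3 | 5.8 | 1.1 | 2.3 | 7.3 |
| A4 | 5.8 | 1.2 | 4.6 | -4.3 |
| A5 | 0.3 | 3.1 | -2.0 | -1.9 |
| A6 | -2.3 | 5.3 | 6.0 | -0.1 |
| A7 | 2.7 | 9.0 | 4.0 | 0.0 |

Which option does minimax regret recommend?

A3

Column bests: 0 rivals=5.8, 3 rivals=9.0, 6 rivals=9.1, 7 rivals=8.7.
A1 regrets: 7.6, 8.7, 0.0, 0.0 → max 8.7
A2 regrets: 10.4, 7.9, 5.7, 0.4 → max 10.4
A3 regrets: 0.0, 7.9, 6.8, 1.4 → max 7.9
A4 regrets: 0.0, 7.8, 4.5, 13.0 → max 13.0
A5 regrets: 5.5, 5.9, 11.1, 10.6 → max 11.1
A6 regrets: 8.1, 3.7, 3.1, 8.8 → max 8.8
A7 regrets: 3.1, 0.0, 5.1, 8.7 → max 8.7
Smallest max regret = 7.9 → A3.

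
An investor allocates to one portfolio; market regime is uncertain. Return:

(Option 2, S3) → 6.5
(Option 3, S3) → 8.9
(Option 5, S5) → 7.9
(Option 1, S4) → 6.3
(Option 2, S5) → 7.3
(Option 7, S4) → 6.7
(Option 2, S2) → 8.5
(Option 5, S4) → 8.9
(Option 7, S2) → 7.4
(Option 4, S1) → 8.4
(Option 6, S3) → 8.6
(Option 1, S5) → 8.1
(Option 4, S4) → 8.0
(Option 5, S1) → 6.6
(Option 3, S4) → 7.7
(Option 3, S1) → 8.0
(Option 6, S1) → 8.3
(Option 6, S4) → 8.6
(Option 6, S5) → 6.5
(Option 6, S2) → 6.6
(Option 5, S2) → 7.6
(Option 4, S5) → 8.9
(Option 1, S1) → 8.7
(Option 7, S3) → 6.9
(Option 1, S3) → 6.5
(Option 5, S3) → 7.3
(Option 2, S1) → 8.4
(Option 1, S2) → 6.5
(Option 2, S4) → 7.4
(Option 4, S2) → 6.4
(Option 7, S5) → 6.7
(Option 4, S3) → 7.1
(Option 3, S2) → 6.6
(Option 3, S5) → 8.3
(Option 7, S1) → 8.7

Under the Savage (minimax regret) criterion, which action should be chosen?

Column bests: S1=8.7, S2=8.5, S3=8.9, S4=8.9, S5=8.9.
Option 1 regrets: 0.0, 2.0, 2.4, 2.6, 0.8 → max 2.6
Option 2 regrets: 0.3, 0.0, 2.4, 1.5, 1.6 → max 2.4
Option 3 regrets: 0.7, 1.9, 0.0, 1.2, 0.6 → max 1.9
Option 4 regrets: 0.3, 2.1, 1.8, 0.9, 0.0 → max 2.1
Option 5 regrets: 2.1, 0.9, 1.6, 0.0, 1.0 → max 2.1
Option 6 regrets: 0.4, 1.9, 0.3, 0.3, 2.4 → max 2.4
Option 7 regrets: 0.0, 1.1, 2.0, 2.2, 2.2 → max 2.2
Smallest max regret = 1.9 → Option 3.

Option 3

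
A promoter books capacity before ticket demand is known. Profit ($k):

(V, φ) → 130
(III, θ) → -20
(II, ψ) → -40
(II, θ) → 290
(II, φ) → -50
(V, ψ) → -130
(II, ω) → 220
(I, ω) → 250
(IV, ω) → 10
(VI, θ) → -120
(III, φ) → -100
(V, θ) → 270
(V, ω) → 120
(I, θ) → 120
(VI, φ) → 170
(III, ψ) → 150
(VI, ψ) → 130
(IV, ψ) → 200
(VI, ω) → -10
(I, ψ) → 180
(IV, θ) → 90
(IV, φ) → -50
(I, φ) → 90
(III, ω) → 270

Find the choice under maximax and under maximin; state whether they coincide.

Row maxima: I=250, II=290, III=270, IV=200, V=270, VI=170
Best best-case = 290 → II.
Row minima: I=90, II=-50, III=-100, IV=-50, V=-130, VI=-120
Best worst-case = 90 → I.

maximax → II; maximin → I (disagree)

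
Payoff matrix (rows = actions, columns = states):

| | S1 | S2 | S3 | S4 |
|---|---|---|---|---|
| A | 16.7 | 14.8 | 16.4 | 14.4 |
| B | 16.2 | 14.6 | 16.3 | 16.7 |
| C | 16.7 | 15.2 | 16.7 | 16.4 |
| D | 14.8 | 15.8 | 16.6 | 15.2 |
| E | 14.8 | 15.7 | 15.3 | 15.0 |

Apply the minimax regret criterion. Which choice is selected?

Column bests: S1=16.7, S2=15.8, S3=16.7, S4=16.7.
A regrets: 0.0, 1.0, 0.3, 2.3 → max 2.3
B regrets: 0.5, 1.2, 0.4, 0.0 → max 1.2
C regrets: 0.0, 0.6, 0.0, 0.3 → max 0.6
D regrets: 1.9, 0.0, 0.1, 1.5 → max 1.9
E regrets: 1.9, 0.1, 1.4, 1.7 → max 1.9
Smallest max regret = 0.6 → C.

C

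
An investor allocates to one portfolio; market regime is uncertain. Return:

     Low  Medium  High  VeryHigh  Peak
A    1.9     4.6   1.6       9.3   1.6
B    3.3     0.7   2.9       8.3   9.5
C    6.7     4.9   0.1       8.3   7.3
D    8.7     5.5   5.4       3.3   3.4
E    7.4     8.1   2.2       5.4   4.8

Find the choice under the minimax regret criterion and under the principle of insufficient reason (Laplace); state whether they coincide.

minimax regret → E; laplace → E (agree)

Column bests: Low=8.7, Medium=8.1, High=5.4, VeryHigh=9.3, Peak=9.5.
A regrets: 6.8, 3.5, 3.8, 0.0, 7.9 → max 7.9
B regrets: 5.4, 7.4, 2.5, 1.0, 0.0 → max 7.4
C regrets: 2.0, 3.2, 5.3, 1.0, 2.2 → max 5.3
D regrets: 0.0, 2.6, 0.0, 6.0, 6.1 → max 6.1
E regrets: 1.3, 0.0, 3.2, 3.9, 4.7 → max 4.7
Smallest max regret = 4.7 → E.
Row averages: A=3.8, B=4.94, C=5.46, D=5.26, E=5.58
Highest average = 5.58 → E.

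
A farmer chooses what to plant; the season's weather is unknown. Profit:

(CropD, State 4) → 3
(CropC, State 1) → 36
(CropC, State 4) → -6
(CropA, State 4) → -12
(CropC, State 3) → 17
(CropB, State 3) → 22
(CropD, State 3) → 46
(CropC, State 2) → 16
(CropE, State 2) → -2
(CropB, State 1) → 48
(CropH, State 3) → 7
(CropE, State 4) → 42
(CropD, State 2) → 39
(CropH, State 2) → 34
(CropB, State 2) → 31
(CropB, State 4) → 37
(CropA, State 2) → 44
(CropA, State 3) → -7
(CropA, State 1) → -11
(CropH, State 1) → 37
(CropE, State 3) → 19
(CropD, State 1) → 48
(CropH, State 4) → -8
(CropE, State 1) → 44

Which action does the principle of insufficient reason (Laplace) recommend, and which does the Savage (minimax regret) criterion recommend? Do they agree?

Row averages: CropE=25.75, CropD=34, CropB=34.5, CropA=3.5, CropH=17.5, CropC=15.75
Highest average = 34.5 → CropB.
Column bests: State 1=48, State 2=44, State 3=46, State 4=42.
CropE regrets: 4, 46, 27, 0 → max 46
CropD regrets: 0, 5, 0, 39 → max 39
CropB regrets: 0, 13, 24, 5 → max 24
CropA regrets: 59, 0, 53, 54 → max 59
CropH regrets: 11, 10, 39, 50 → max 50
CropC regrets: 12, 28, 29, 48 → max 48
Smallest max regret = 24 → CropB.

laplace → CropB; minimax regret → CropB (agree)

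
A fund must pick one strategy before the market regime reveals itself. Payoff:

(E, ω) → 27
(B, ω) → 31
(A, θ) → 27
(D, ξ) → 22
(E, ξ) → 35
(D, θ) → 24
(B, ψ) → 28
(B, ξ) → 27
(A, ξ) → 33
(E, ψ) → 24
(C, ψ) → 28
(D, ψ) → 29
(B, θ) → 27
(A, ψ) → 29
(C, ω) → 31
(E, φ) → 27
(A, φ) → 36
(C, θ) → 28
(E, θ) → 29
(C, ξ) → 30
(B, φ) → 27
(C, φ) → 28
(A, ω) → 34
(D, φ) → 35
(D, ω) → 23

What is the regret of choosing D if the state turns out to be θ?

Best payoff under θ is 29.
Regret = 29 − 24 = 5.

5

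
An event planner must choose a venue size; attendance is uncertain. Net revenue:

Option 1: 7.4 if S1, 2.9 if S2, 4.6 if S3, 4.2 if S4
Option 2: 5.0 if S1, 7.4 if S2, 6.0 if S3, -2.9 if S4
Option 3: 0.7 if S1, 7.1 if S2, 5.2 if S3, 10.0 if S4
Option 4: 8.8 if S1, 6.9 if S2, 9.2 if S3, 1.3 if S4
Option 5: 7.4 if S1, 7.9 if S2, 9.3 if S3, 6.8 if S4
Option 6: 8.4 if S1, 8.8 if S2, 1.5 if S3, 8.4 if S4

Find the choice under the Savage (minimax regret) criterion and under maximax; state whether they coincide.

minimax regret → Option 5; maximax → Option 3 (disagree)

Column bests: S1=8.8, S2=8.8, S3=9.3, S4=10.0.
Option 1 regrets: 1.4, 5.9, 4.7, 5.8 → max 5.9
Option 2 regrets: 3.8, 1.4, 3.3, 12.9 → max 12.9
Option 3 regrets: 8.1, 1.7, 4.1, 0.0 → max 8.1
Option 4 regrets: 0.0, 1.9, 0.1, 8.7 → max 8.7
Option 5 regrets: 1.4, 0.9, 0.0, 3.2 → max 3.2
Option 6 regrets: 0.4, 0.0, 7.8, 1.6 → max 7.8
Smallest max regret = 3.2 → Option 5.
Row maxima: Option 1=7.4, Option 2=7.4, Option 3=10.0, Option 4=9.2, Option 5=9.3, Option 6=8.8
Best best-case = 10.0 → Option 3.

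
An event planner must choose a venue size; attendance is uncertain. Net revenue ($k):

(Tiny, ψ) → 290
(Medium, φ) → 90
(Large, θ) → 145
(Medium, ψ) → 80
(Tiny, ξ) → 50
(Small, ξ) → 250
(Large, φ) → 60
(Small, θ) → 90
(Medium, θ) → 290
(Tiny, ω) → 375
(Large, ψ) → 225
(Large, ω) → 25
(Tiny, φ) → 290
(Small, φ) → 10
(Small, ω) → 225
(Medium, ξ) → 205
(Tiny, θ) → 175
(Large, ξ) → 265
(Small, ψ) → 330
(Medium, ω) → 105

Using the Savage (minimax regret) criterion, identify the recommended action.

Column bests: θ=290, φ=290, ψ=330, ω=375, ξ=265.
Tiny regrets: 115, 0, 40, 0, 215 → max 215
Small regrets: 200, 280, 0, 150, 15 → max 280
Medium regrets: 0, 200, 250, 270, 60 → max 270
Large regrets: 145, 230, 105, 350, 0 → max 350
Smallest max regret = 215 → Tiny.

Tiny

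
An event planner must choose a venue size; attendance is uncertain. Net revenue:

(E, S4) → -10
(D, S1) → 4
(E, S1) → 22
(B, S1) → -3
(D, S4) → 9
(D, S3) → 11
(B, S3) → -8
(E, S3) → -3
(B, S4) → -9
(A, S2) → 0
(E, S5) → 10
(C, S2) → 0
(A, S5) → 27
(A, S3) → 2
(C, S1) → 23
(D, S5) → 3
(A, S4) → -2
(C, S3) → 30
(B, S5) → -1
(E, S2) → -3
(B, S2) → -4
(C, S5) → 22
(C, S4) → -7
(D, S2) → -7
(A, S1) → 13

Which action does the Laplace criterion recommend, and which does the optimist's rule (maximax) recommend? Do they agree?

Row averages: A=8, B=-5, C=13.6, D=4, E=3.2
Highest average = 13.6 → C.
Row maxima: A=27, B=-1, C=30, D=11, E=22
Best best-case = 30 → C.

laplace → C; maximax → C (agree)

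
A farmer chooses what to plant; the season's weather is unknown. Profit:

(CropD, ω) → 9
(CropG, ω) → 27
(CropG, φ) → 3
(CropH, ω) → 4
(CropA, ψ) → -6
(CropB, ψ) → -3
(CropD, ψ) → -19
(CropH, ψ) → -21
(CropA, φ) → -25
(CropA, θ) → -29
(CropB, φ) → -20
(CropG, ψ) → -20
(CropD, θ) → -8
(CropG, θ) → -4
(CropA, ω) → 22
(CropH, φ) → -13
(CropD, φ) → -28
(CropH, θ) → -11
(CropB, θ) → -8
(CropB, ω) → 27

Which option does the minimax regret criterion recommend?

CropG

Column bests: θ=-4, φ=3, ψ=-3, ω=27.
CropB regrets: 4, 23, 0, 0 → max 23
CropA regrets: 25, 28, 3, 5 → max 28
CropH regrets: 7, 16, 18, 23 → max 23
CropD regrets: 4, 31, 16, 18 → max 31
CropG regrets: 0, 0, 17, 0 → max 17
Smallest max regret = 17 → CropG.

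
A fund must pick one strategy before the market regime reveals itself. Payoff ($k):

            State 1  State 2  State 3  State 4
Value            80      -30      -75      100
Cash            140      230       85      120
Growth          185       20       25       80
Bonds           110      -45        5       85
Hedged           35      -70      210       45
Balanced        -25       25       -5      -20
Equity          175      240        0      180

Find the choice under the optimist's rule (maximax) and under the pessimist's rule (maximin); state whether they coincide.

maximax → Equity; maximin → Cash (disagree)

Row maxima: Value=100, Cash=230, Growth=185, Bonds=110, Hedged=210, Balanced=25, Equity=240
Best best-case = 240 → Equity.
Row minima: Value=-75, Cash=85, Growth=20, Bonds=-45, Hedged=-70, Balanced=-25, Equity=0
Best worst-case = 85 → Cash.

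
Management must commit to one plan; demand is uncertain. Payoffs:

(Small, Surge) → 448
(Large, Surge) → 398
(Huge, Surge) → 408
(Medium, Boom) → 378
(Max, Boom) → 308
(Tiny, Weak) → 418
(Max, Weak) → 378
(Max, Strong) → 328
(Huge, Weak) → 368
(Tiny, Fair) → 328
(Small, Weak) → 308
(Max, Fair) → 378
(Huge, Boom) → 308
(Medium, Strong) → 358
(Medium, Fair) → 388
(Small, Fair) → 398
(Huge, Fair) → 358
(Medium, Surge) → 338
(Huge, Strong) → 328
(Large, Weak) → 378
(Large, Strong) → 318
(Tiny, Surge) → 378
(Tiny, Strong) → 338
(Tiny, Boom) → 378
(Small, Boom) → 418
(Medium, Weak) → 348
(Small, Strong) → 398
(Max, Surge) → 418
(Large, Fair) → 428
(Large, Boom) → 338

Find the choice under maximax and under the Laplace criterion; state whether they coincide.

maximax → Small; laplace → Small (agree)

Row maxima: Tiny=418, Small=448, Medium=388, Large=428, Huge=408, Max=418
Best best-case = 448 → Small.
Row averages: Tiny=368, Small=394, Medium=362, Large=372, Huge=354, Max=362
Highest average = 394 → Small.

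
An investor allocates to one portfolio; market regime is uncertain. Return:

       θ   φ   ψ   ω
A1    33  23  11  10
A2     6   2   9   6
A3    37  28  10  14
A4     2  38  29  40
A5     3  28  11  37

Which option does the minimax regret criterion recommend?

A3

Column bests: θ=37, φ=38, ψ=29, ω=40.
A1 regrets: 4, 15, 18, 30 → max 30
A2 regrets: 31, 36, 20, 34 → max 36
A3 regrets: 0, 10, 19, 26 → max 26
A4 regrets: 35, 0, 0, 0 → max 35
A5 regrets: 34, 10, 18, 3 → max 34
Smallest max regret = 26 → A3.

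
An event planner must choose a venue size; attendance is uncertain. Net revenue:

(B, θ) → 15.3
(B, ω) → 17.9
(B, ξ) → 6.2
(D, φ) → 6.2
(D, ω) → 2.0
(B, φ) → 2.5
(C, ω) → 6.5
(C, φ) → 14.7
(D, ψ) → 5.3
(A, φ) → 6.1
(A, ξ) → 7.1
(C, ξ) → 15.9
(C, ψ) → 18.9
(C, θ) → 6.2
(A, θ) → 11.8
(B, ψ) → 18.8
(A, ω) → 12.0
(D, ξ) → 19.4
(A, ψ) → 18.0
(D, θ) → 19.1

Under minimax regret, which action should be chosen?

A

Column bests: θ=19.1, φ=14.7, ψ=18.9, ω=17.9, ξ=19.4.
A regrets: 7.3, 8.6, 0.9, 5.9, 12.3 → max 12.3
B regrets: 3.8, 12.2, 0.1, 0.0, 13.2 → max 13.2
C regrets: 12.9, 0.0, 0.0, 11.4, 3.5 → max 12.9
D regrets: 0.0, 8.5, 13.6, 15.9, 0.0 → max 15.9
Smallest max regret = 12.3 → A.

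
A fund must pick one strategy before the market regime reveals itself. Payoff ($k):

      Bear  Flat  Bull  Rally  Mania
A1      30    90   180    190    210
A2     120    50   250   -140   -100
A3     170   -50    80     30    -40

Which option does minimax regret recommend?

A1

Column bests: Bear=170, Flat=90, Bull=250, Rally=190, Mania=210.
A1 regrets: 140, 0, 70, 0, 0 → max 140
A2 regrets: 50, 40, 0, 330, 310 → max 330
A3 regrets: 0, 140, 170, 160, 250 → max 250
Smallest max regret = 140 → A1.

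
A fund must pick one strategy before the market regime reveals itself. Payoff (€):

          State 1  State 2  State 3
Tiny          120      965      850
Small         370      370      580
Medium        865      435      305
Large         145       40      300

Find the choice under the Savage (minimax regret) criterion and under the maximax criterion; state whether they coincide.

minimax regret → Medium; maximax → Tiny (disagree)

Column bests: State 1=865, State 2=965, State 3=850.
Tiny regrets: 745, 0, 0 → max 745
Small regrets: 495, 595, 270 → max 595
Medium regrets: 0, 530, 545 → max 545
Large regrets: 720, 925, 550 → max 925
Smallest max regret = 545 → Medium.
Row maxima: Tiny=965, Small=580, Medium=865, Large=300
Best best-case = 965 → Tiny.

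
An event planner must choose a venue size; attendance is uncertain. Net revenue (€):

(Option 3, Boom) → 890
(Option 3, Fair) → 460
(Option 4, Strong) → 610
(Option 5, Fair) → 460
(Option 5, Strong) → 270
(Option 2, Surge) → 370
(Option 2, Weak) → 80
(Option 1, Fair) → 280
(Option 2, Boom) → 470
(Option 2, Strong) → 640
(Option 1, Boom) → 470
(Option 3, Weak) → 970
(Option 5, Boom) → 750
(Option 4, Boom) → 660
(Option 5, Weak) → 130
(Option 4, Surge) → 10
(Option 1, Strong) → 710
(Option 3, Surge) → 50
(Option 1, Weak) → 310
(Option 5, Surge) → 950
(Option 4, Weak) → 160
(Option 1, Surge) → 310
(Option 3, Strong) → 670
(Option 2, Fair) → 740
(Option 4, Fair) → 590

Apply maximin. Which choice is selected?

Row minima: Option 1=280, Option 2=80, Option 3=50, Option 4=10, Option 5=130
Best worst-case = 280 → Option 1.

Option 1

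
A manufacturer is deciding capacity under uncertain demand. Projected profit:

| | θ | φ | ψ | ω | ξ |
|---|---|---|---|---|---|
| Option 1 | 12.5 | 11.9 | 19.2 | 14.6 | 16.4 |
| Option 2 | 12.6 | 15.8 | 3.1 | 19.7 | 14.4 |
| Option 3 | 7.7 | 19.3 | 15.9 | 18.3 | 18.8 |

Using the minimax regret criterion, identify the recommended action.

Column bests: θ=12.6, φ=19.3, ψ=19.2, ω=19.7, ξ=18.8.
Option 1 regrets: 0.1, 7.4, 0.0, 5.1, 2.4 → max 7.4
Option 2 regrets: 0.0, 3.5, 16.1, 0.0, 4.4 → max 16.1
Option 3 regrets: 4.9, 0.0, 3.3, 1.4, 0.0 → max 4.9
Smallest max regret = 4.9 → Option 3.

Option 3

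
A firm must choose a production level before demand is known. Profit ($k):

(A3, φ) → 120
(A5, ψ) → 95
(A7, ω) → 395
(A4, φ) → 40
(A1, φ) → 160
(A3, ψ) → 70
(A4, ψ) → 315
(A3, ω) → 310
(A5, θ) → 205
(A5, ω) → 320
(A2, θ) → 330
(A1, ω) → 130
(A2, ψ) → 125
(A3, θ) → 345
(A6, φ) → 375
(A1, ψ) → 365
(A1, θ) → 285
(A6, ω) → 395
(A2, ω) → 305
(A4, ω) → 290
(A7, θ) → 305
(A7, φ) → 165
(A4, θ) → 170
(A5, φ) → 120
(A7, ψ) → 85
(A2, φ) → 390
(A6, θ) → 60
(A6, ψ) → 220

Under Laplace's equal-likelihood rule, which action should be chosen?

Row averages: A1=235, A2=287.5, A3=211.25, A4=203.75, A5=185, A6=262.5, A7=237.5
Highest average = 287.5 → A2.

A2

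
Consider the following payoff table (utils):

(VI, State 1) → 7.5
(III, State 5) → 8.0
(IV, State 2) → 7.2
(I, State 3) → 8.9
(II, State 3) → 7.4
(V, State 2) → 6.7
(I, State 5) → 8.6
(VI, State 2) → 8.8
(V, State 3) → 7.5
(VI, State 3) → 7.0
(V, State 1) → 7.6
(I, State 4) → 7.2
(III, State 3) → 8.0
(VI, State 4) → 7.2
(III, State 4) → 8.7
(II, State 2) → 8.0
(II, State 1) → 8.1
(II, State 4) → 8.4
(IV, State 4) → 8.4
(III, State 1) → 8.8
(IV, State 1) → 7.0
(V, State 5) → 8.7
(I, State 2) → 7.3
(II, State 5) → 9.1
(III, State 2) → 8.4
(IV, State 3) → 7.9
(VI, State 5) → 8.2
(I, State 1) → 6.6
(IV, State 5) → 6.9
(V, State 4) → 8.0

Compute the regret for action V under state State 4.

Best payoff under State 4 is 8.7.
Regret = 8.7 − 8.0 = 0.7.

0.7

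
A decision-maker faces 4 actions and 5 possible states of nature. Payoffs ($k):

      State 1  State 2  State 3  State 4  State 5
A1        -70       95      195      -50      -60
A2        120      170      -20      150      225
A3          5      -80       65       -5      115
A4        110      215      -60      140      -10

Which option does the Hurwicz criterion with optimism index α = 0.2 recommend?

A2

A1: 0.2·195 + 0.8·(-70) = -17
A2: 0.2·225 + 0.8·(-20) = 29
A3: 0.2·115 + 0.8·(-80) = -41
A4: 0.2·215 + 0.8·(-60) = -5
Highest Hurwicz score = 29 → A2.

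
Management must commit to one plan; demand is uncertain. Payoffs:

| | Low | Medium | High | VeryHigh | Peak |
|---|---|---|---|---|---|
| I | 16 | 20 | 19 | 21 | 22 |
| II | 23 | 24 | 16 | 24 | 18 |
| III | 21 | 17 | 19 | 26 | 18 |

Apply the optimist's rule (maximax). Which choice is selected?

III

Row maxima: I=22, II=24, III=26
Best best-case = 26 → III.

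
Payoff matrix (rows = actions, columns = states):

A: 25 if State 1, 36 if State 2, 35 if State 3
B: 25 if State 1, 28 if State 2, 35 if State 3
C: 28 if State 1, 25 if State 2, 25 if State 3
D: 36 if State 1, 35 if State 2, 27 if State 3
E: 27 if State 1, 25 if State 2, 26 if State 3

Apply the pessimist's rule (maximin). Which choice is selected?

Row minima: A=25, B=25, C=25, D=27, E=25
Best worst-case = 27 → D.

D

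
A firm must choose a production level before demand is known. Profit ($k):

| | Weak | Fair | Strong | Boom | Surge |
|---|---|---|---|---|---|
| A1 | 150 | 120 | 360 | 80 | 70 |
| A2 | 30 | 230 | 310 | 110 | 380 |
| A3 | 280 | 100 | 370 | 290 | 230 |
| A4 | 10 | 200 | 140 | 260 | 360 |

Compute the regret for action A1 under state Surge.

Best payoff under Surge is 380.
Regret = 380 − 70 = 310.

310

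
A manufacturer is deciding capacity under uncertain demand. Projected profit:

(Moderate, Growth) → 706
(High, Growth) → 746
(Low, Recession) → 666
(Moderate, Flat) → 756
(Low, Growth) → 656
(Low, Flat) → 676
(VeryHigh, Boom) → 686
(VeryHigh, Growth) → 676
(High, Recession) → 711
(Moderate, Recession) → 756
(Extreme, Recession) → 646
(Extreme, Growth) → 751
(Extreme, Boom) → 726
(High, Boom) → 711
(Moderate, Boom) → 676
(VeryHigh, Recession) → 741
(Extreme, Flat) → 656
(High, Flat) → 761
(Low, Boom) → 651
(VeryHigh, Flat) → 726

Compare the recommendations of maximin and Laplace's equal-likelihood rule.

Row minima: Low=651, Moderate=676, High=711, VeryHigh=676, Extreme=646
Best worst-case = 711 → High.
Row averages: Low=662.25, Moderate=723.5, High=732.25, VeryHigh=707.25, Extreme=694.75
Highest average = 732.25 → High.

maximin → High; laplace → High (agree)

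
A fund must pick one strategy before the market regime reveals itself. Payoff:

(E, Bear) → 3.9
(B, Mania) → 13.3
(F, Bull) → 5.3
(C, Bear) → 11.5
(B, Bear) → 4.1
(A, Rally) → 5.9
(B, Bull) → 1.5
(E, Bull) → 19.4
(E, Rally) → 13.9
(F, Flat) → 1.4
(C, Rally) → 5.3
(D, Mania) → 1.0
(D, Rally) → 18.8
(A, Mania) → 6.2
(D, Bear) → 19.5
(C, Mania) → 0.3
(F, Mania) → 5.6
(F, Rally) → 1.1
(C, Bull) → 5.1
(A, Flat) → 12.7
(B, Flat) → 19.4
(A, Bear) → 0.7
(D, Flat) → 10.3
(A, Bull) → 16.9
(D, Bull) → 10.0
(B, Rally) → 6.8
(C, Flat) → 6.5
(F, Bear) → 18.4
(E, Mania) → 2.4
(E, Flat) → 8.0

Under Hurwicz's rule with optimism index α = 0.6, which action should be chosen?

A: 0.6·16.9 + 0.4·0.7 = 10.42
B: 0.6·19.4 + 0.4·1.5 = 12.24
C: 0.6·11.5 + 0.4·0.3 = 7.02
D: 0.6·19.5 + 0.4·1.0 = 12.1
E: 0.6·19.4 + 0.4·2.4 = 12.6
F: 0.6·18.4 + 0.4·1.1 = 11.48
Highest Hurwicz score = 12.6 → E.

E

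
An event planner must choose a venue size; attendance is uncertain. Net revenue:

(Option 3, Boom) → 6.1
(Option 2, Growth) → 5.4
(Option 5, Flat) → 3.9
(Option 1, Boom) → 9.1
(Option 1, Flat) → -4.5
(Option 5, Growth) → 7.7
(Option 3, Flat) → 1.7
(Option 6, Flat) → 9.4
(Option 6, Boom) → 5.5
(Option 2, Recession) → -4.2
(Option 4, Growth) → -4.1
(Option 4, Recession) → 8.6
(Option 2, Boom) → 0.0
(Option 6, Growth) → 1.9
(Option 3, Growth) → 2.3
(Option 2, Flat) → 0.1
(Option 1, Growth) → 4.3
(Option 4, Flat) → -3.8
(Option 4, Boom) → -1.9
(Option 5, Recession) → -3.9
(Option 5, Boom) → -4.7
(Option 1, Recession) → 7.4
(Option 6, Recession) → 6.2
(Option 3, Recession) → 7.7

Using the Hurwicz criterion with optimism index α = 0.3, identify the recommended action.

Option 1: 0.3·9.1 + 0.7·(-4.5) = -0.42
Option 2: 0.3·5.4 + 0.7·(-4.2) = -1.32
Option 3: 0.3·7.7 + 0.7·1.7 = 3.5
Option 4: 0.3·8.6 + 0.7·(-4.1) = -0.29
Option 5: 0.3·7.7 + 0.7·(-4.7) = -0.98
Option 6: 0.3·9.4 + 0.7·1.9 = 4.15
Highest Hurwicz score = 4.15 → Option 6.

Option 6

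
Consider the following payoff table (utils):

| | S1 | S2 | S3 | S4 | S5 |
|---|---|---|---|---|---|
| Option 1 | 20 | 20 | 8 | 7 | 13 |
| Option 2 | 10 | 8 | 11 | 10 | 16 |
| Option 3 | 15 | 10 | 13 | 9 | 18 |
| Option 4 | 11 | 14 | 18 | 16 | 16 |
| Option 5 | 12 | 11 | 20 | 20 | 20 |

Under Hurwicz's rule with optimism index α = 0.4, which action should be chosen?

Option 1: 0.4·20 + 0.6·7 = 12.2
Option 2: 0.4·16 + 0.6·8 = 11.2
Option 3: 0.4·18 + 0.6·9 = 12.6
Option 4: 0.4·18 + 0.6·11 = 13.8
Option 5: 0.4·20 + 0.6·11 = 14.6
Highest Hurwicz score = 14.6 → Option 5.

Option 5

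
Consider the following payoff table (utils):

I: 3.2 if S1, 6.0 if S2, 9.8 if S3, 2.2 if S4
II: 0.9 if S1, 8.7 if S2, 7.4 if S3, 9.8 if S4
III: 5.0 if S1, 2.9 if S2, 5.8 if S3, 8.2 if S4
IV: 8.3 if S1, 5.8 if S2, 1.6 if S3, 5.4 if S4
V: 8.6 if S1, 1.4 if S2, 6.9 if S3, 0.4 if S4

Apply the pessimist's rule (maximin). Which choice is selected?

Row minima: I=2.2, II=0.9, III=2.9, IV=1.6, V=0.4
Best worst-case = 2.9 → III.

III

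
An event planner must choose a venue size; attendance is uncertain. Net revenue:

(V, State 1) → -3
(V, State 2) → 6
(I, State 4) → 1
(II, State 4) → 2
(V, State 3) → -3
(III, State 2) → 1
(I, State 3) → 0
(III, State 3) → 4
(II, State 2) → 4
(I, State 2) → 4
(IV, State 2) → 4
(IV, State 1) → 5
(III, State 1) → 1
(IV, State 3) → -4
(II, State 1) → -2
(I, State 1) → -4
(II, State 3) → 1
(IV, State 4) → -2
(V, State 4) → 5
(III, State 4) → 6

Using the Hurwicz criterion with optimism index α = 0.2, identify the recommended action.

III

I: 0.2·4 + 0.8·(-4) = -2.4
II: 0.2·4 + 0.8·(-2) = -0.8
III: 0.2·6 + 0.8·1 = 2
IV: 0.2·5 + 0.8·(-4) = -2.2
V: 0.2·6 + 0.8·(-3) = -1.2
Highest Hurwicz score = 2 → III.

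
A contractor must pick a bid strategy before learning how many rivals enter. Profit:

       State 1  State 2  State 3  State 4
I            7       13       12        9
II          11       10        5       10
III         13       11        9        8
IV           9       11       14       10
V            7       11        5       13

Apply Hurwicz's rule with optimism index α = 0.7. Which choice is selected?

IV

I: 0.7·13 + 0.3·7 = 11.2
II: 0.7·11 + 0.3·5 = 9.2
III: 0.7·13 + 0.3·8 = 11.5
IV: 0.7·14 + 0.3·9 = 12.5
V: 0.7·13 + 0.3·5 = 10.6
Highest Hurwicz score = 12.5 → IV.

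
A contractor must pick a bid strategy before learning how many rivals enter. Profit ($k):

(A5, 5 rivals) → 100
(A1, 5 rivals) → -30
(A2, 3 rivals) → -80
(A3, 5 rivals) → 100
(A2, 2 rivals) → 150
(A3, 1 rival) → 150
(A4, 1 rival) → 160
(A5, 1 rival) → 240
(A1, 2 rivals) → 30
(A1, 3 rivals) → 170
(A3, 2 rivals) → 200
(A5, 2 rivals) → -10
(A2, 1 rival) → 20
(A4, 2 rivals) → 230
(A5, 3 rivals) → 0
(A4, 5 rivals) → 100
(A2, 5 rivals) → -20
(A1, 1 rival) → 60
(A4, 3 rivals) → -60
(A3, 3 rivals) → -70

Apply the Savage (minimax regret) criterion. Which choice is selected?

Column bests: 1 rival=240, 2 rivals=230, 3 rivals=170, 5 rivals=100.
A1 regrets: 180, 200, 0, 130 → max 200
A2 regrets: 220, 80, 250, 120 → max 250
A3 regrets: 90, 30, 240, 0 → max 240
A4 regrets: 80, 0, 230, 0 → max 230
A5 regrets: 0, 240, 170, 0 → max 240
Smallest max regret = 200 → A1.

A1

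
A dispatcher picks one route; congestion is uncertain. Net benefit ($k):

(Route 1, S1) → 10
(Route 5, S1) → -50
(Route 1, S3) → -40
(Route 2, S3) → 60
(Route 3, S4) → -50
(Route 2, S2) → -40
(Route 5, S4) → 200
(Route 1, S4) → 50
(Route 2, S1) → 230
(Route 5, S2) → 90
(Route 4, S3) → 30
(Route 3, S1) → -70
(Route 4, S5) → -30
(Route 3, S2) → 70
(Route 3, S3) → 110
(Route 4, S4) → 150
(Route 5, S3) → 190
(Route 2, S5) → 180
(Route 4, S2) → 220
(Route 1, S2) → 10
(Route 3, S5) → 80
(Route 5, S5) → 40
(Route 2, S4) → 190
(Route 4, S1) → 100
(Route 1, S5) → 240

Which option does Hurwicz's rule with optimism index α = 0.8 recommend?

Route 1

Route 1: 0.8·240 + 0.2·(-40) = 184
Route 2: 0.8·230 + 0.2·(-40) = 176
Route 3: 0.8·110 + 0.2·(-70) = 74
Route 4: 0.8·220 + 0.2·(-30) = 170
Route 5: 0.8·200 + 0.2·(-50) = 150
Highest Hurwicz score = 184 → Route 1.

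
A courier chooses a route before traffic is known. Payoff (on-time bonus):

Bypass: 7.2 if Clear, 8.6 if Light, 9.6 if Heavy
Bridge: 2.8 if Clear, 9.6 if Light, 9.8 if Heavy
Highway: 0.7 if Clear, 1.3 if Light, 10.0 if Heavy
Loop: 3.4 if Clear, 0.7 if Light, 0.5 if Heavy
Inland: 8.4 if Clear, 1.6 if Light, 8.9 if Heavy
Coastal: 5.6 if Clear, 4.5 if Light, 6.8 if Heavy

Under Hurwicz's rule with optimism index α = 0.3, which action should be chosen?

Bypass

Bypass: 0.3·9.6 + 0.7·7.2 = 7.92
Bridge: 0.3·9.8 + 0.7·2.8 = 4.9
Highway: 0.3·10.0 + 0.7·0.7 = 3.49
Loop: 0.3·3.4 + 0.7·0.5 = 1.37
Inland: 0.3·8.9 + 0.7·1.6 = 3.79
Coastal: 0.3·6.8 + 0.7·4.5 = 5.19
Highest Hurwicz score = 7.92 → Bypass.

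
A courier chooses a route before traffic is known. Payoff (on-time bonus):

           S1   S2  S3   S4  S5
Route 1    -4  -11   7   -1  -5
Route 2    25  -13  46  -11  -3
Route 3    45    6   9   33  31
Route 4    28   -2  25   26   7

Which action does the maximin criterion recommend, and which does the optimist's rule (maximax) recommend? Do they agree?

maximin → Route 3; maximax → Route 2 (disagree)

Row minima: Route 1=-11, Route 2=-13, Route 3=6, Route 4=-2
Best worst-case = 6 → Route 3.
Row maxima: Route 1=7, Route 2=46, Route 3=45, Route 4=28
Best best-case = 46 → Route 2.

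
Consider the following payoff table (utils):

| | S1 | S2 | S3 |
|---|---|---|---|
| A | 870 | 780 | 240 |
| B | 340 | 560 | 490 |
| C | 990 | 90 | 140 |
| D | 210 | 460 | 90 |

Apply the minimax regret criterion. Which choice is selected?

Column bests: S1=990, S2=780, S3=490.
A regrets: 120, 0, 250 → max 250
B regrets: 650, 220, 0 → max 650
C regrets: 0, 690, 350 → max 690
D regrets: 780, 320, 400 → max 780
Smallest max regret = 250 → A.

A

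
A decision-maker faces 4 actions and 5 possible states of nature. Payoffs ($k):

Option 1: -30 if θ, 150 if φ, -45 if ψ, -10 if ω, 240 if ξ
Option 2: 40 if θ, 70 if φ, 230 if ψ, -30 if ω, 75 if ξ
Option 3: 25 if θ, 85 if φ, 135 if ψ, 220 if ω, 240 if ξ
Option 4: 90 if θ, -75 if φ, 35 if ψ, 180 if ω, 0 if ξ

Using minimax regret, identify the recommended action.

Column bests: θ=90, φ=150, ψ=230, ω=220, ξ=240.
Option 1 regrets: 120, 0, 275, 230, 0 → max 275
Option 2 regrets: 50, 80, 0, 250, 165 → max 250
Option 3 regrets: 65, 65, 95, 0, 0 → max 95
Option 4 regrets: 0, 225, 195, 40, 240 → max 240
Smallest max regret = 95 → Option 3.

Option 3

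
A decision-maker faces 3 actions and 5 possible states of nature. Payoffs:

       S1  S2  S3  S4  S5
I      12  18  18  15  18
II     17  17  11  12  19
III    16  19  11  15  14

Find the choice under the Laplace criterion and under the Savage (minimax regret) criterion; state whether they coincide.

laplace → I; minimax regret → I (agree)

Row averages: I=16.2, II=15.2, III=15
Highest average = 16.2 → I.
Column bests: S1=17, S2=19, S3=18, S4=15, S5=19.
I regrets: 5, 1, 0, 0, 1 → max 5
II regrets: 0, 2, 7, 3, 0 → max 7
III regrets: 1, 0, 7, 0, 5 → max 7
Smallest max regret = 5 → I.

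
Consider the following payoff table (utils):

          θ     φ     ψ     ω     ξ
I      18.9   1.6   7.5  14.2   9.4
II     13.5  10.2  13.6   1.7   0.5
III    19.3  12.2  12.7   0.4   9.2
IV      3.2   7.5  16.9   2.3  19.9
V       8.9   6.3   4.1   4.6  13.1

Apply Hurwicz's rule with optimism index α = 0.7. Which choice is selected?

I: 0.7·18.9 + 0.3·1.6 = 13.71
II: 0.7·13.6 + 0.3·0.5 = 9.67
III: 0.7·19.3 + 0.3·0.4 = 13.63
IV: 0.7·19.9 + 0.3·2.3 = 14.62
V: 0.7·13.1 + 0.3·4.1 = 10.4
Highest Hurwicz score = 14.62 → IV.

IV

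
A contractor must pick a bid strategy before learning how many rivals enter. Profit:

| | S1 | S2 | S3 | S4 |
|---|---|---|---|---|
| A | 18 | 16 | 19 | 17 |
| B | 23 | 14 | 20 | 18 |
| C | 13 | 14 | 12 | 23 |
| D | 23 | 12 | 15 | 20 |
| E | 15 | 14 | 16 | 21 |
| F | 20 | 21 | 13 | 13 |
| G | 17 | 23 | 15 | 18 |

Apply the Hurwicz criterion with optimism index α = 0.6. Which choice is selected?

A: 0.6·19 + 0.4·16 = 17.8
B: 0.6·23 + 0.4·14 = 19.4
C: 0.6·23 + 0.4·12 = 18.6
D: 0.6·23 + 0.4·12 = 18.6
E: 0.6·21 + 0.4·14 = 18.2
F: 0.6·21 + 0.4·13 = 17.8
G: 0.6·23 + 0.4·15 = 19.8
Highest Hurwicz score = 19.8 → G.

G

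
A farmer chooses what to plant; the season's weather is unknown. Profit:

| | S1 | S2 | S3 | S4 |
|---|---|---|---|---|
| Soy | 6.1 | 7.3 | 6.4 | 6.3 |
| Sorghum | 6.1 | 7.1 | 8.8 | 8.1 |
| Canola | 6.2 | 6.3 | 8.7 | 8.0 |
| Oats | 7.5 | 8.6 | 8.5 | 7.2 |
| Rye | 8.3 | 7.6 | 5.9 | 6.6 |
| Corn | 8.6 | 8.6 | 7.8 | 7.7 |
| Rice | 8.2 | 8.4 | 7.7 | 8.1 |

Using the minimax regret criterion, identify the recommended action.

Corn

Column bests: S1=8.6, S2=8.6, S3=8.8, S4=8.1.
Soy regrets: 2.5, 1.3, 2.4, 1.8 → max 2.5
Sorghum regrets: 2.5, 1.5, 0.0, 0.0 → max 2.5
Canola regrets: 2.4, 2.3, 0.1, 0.1 → max 2.4
Oats regrets: 1.1, 0.0, 0.3, 0.9 → max 1.1
Rye regrets: 0.3, 1.0, 2.9, 1.5 → max 2.9
Corn regrets: 0.0, 0.0, 1.0, 0.4 → max 1.0
Rice regrets: 0.4, 0.2, 1.1, 0.0 → max 1.1
Smallest max regret = 1.0 → Corn.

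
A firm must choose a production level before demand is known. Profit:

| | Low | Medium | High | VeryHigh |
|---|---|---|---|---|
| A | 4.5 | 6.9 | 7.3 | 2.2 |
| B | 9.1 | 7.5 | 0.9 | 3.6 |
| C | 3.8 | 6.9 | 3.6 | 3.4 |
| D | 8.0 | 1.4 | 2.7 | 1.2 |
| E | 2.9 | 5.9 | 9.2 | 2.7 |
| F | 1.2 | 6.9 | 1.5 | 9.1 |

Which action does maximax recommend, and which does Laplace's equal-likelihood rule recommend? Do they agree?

Row maxima: A=7.3, B=9.1, C=6.9, D=8.0, E=9.2, F=9.1
Best best-case = 9.2 → E.
Row averages: A=5.225, B=5.275, C=4.425, D=3.325, E=5.175, F=4.675
Highest average = 5.275 → B.

maximax → E; laplace → B (disagree)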